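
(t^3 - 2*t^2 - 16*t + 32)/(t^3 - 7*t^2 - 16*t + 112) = (t - 2)/(t - 7)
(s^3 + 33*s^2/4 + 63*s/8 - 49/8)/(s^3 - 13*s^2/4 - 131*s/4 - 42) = (2*s^2 + 13*s - 7)/(2*(s^2 - 5*s - 24))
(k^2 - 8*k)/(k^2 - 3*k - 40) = k/(k + 5)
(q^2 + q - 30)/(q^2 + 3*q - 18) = (q - 5)/(q - 3)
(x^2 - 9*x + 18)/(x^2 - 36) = (x - 3)/(x + 6)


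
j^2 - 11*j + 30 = (j - 6)*(j - 5)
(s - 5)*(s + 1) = s^2 - 4*s - 5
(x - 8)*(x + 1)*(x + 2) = x^3 - 5*x^2 - 22*x - 16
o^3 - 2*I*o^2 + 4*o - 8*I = (o - 2*I)^2*(o + 2*I)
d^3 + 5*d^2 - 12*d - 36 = (d - 3)*(d + 2)*(d + 6)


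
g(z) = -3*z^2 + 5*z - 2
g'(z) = 5 - 6*z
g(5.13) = -55.30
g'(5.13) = -25.78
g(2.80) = -11.52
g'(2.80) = -11.80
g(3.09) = -15.19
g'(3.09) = -13.54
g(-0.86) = -8.52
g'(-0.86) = 10.16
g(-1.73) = -19.63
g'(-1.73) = 15.38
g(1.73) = -2.33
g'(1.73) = -5.38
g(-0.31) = -3.84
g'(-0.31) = 6.86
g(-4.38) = -81.45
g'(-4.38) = 31.28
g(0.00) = -2.00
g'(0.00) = 5.00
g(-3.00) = -44.00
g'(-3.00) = 23.00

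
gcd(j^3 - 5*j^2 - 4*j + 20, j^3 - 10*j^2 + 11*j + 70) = j^2 - 3*j - 10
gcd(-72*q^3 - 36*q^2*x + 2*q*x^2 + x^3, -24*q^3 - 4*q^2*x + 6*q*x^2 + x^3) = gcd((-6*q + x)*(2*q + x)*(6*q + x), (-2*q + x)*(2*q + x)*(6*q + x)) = 12*q^2 + 8*q*x + x^2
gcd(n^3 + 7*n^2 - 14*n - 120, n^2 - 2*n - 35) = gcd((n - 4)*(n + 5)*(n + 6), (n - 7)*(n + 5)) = n + 5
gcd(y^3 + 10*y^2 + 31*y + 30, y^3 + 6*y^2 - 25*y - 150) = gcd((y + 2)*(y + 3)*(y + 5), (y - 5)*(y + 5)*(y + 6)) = y + 5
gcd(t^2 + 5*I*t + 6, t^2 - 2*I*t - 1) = t - I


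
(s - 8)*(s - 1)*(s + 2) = s^3 - 7*s^2 - 10*s + 16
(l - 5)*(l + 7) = l^2 + 2*l - 35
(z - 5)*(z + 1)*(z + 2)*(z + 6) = z^4 + 4*z^3 - 25*z^2 - 88*z - 60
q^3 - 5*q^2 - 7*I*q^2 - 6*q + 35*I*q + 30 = (q - 5)*(q - 6*I)*(q - I)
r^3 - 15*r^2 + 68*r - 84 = (r - 7)*(r - 6)*(r - 2)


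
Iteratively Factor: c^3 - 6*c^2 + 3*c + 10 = (c - 5)*(c^2 - c - 2) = (c - 5)*(c + 1)*(c - 2)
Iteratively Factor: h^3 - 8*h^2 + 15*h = (h - 3)*(h^2 - 5*h) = (h - 5)*(h - 3)*(h)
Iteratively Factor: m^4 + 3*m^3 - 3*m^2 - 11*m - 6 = (m + 1)*(m^3 + 2*m^2 - 5*m - 6) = (m + 1)*(m + 3)*(m^2 - m - 2) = (m + 1)^2*(m + 3)*(m - 2)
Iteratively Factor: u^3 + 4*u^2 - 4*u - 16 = (u - 2)*(u^2 + 6*u + 8) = (u - 2)*(u + 4)*(u + 2)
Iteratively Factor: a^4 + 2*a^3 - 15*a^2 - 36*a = (a + 3)*(a^3 - a^2 - 12*a) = a*(a + 3)*(a^2 - a - 12) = a*(a + 3)^2*(a - 4)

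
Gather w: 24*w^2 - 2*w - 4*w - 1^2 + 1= 24*w^2 - 6*w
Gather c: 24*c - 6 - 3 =24*c - 9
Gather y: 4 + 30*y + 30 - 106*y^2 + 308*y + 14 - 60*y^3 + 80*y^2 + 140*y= -60*y^3 - 26*y^2 + 478*y + 48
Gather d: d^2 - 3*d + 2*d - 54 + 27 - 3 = d^2 - d - 30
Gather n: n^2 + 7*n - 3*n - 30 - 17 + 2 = n^2 + 4*n - 45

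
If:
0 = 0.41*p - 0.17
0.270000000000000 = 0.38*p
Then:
No Solution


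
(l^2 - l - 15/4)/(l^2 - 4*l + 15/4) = (2*l + 3)/(2*l - 3)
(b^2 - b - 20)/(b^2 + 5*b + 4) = (b - 5)/(b + 1)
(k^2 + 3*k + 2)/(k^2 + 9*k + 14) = (k + 1)/(k + 7)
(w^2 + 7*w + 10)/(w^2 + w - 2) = (w + 5)/(w - 1)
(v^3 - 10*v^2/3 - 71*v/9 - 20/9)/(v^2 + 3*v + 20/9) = (3*v^2 - 14*v - 5)/(3*v + 5)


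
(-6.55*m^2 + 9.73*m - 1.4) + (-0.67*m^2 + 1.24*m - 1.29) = -7.22*m^2 + 10.97*m - 2.69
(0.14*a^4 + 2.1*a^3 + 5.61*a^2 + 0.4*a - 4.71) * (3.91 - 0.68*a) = -0.0952*a^5 - 0.8806*a^4 + 4.3962*a^3 + 21.6631*a^2 + 4.7668*a - 18.4161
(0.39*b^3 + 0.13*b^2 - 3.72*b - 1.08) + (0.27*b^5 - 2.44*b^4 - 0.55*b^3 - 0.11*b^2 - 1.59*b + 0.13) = 0.27*b^5 - 2.44*b^4 - 0.16*b^3 + 0.02*b^2 - 5.31*b - 0.95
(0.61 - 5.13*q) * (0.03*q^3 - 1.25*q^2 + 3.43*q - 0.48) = -0.1539*q^4 + 6.4308*q^3 - 18.3584*q^2 + 4.5547*q - 0.2928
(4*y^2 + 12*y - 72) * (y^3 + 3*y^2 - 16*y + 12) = 4*y^5 + 24*y^4 - 100*y^3 - 360*y^2 + 1296*y - 864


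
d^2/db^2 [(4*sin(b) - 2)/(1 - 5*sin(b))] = 6*(-5*sin(b)^2 - sin(b) + 10)/(5*sin(b) - 1)^3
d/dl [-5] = 0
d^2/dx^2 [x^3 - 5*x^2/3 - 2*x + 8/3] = 6*x - 10/3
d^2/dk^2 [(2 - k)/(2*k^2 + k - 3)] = 2*(-(k - 2)*(4*k + 1)^2 + 3*(2*k - 1)*(2*k^2 + k - 3))/(2*k^2 + k - 3)^3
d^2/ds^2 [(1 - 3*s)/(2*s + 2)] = 4/(s + 1)^3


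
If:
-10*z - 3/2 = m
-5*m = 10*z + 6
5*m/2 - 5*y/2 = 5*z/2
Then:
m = -9/8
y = -87/80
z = -3/80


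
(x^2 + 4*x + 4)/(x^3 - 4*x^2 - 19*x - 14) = (x + 2)/(x^2 - 6*x - 7)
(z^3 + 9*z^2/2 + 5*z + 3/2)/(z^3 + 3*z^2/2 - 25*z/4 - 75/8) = 4*(2*z^3 + 9*z^2 + 10*z + 3)/(8*z^3 + 12*z^2 - 50*z - 75)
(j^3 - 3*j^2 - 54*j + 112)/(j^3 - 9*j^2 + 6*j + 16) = (j + 7)/(j + 1)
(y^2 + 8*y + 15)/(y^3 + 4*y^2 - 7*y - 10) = (y + 3)/(y^2 - y - 2)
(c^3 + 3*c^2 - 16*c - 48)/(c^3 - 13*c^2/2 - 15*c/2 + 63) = 2*(c^2 - 16)/(2*c^2 - 19*c + 42)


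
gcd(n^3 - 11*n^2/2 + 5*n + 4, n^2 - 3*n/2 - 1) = n^2 - 3*n/2 - 1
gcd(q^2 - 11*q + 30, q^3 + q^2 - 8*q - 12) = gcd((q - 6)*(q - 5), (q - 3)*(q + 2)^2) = 1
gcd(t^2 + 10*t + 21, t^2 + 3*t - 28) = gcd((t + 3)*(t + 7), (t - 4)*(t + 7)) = t + 7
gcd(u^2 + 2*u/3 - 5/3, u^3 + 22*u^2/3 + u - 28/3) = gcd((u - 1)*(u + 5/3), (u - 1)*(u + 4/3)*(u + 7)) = u - 1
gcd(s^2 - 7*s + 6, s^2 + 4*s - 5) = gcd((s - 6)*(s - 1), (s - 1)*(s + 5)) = s - 1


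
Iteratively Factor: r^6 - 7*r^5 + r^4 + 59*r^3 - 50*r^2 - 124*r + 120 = (r + 2)*(r^5 - 9*r^4 + 19*r^3 + 21*r^2 - 92*r + 60) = (r - 2)*(r + 2)*(r^4 - 7*r^3 + 5*r^2 + 31*r - 30) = (r - 5)*(r - 2)*(r + 2)*(r^3 - 2*r^2 - 5*r + 6) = (r - 5)*(r - 2)*(r + 2)^2*(r^2 - 4*r + 3) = (r - 5)*(r - 2)*(r - 1)*(r + 2)^2*(r - 3)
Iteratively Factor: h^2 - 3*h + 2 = (h - 2)*(h - 1)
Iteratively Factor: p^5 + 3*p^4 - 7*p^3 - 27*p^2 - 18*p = (p + 1)*(p^4 + 2*p^3 - 9*p^2 - 18*p) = (p + 1)*(p + 3)*(p^3 - p^2 - 6*p) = (p - 3)*(p + 1)*(p + 3)*(p^2 + 2*p) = p*(p - 3)*(p + 1)*(p + 3)*(p + 2)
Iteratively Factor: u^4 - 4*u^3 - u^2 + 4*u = (u)*(u^3 - 4*u^2 - u + 4) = u*(u + 1)*(u^2 - 5*u + 4) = u*(u - 1)*(u + 1)*(u - 4)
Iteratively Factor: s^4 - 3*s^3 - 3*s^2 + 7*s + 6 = (s - 2)*(s^3 - s^2 - 5*s - 3) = (s - 2)*(s + 1)*(s^2 - 2*s - 3) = (s - 3)*(s - 2)*(s + 1)*(s + 1)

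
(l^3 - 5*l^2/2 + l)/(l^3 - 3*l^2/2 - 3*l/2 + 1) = l/(l + 1)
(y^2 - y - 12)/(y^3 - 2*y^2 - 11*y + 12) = 1/(y - 1)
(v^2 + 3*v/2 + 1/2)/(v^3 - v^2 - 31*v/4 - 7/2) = 2*(v + 1)/(2*v^2 - 3*v - 14)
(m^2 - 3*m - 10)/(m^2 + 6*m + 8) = (m - 5)/(m + 4)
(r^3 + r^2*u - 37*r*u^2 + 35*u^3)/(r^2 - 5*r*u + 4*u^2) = (r^2 + 2*r*u - 35*u^2)/(r - 4*u)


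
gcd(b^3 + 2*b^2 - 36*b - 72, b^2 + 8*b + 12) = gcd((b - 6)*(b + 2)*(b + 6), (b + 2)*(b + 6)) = b^2 + 8*b + 12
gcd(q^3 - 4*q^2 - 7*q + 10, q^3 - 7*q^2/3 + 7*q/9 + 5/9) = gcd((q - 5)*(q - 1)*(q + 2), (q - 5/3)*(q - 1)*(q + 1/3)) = q - 1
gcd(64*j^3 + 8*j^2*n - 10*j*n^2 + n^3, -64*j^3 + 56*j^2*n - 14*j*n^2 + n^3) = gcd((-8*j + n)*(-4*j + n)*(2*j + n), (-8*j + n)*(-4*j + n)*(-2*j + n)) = 32*j^2 - 12*j*n + n^2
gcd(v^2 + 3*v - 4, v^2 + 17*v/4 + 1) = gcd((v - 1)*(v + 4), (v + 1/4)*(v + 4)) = v + 4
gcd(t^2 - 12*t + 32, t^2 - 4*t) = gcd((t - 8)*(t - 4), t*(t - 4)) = t - 4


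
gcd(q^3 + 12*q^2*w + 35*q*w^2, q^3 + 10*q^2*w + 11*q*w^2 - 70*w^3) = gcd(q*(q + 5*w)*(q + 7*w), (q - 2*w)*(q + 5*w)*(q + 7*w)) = q^2 + 12*q*w + 35*w^2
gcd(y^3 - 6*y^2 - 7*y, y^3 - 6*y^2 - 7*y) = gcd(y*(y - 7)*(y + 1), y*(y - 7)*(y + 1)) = y^3 - 6*y^2 - 7*y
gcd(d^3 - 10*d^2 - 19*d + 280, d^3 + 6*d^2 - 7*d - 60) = d + 5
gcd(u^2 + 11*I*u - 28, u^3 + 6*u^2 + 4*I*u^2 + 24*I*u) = u + 4*I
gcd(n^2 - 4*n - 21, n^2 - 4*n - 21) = n^2 - 4*n - 21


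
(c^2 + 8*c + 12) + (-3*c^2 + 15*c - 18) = -2*c^2 + 23*c - 6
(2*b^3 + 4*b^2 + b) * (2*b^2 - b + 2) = 4*b^5 + 6*b^4 + 2*b^3 + 7*b^2 + 2*b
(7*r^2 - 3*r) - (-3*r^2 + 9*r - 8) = 10*r^2 - 12*r + 8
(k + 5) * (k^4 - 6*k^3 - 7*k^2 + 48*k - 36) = k^5 - k^4 - 37*k^3 + 13*k^2 + 204*k - 180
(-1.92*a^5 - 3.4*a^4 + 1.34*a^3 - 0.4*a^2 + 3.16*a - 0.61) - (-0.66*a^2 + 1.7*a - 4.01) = -1.92*a^5 - 3.4*a^4 + 1.34*a^3 + 0.26*a^2 + 1.46*a + 3.4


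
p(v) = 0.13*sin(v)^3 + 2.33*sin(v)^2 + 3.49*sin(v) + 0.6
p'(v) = 0.39*sin(v)^2*cos(v) + 4.66*sin(v)*cos(v) + 3.49*cos(v)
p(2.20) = 5.01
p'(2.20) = -4.42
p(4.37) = -0.73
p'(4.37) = 0.19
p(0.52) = 2.93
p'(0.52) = 5.12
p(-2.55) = -0.64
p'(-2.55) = -0.84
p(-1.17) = -0.74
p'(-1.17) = -0.18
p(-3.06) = 0.33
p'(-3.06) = -3.10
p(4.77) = -0.69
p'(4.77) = -0.04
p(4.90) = -0.70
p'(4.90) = -0.13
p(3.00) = 1.14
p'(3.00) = -4.11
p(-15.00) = -0.72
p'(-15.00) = -0.47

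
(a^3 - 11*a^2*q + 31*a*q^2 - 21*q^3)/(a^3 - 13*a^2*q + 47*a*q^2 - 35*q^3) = (-a + 3*q)/(-a + 5*q)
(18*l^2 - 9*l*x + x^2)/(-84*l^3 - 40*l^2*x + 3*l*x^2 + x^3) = (-3*l + x)/(14*l^2 + 9*l*x + x^2)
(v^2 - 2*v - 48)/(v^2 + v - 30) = (v - 8)/(v - 5)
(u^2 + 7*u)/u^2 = (u + 7)/u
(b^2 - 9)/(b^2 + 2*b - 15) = (b + 3)/(b + 5)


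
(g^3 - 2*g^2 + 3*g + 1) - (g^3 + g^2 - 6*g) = -3*g^2 + 9*g + 1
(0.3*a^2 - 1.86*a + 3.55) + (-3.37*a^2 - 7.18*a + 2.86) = -3.07*a^2 - 9.04*a + 6.41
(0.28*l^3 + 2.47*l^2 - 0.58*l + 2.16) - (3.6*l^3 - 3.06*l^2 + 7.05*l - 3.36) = -3.32*l^3 + 5.53*l^2 - 7.63*l + 5.52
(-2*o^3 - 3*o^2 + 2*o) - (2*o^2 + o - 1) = -2*o^3 - 5*o^2 + o + 1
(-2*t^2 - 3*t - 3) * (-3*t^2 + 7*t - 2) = 6*t^4 - 5*t^3 - 8*t^2 - 15*t + 6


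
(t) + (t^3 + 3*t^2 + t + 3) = t^3 + 3*t^2 + 2*t + 3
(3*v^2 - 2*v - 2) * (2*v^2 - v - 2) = 6*v^4 - 7*v^3 - 8*v^2 + 6*v + 4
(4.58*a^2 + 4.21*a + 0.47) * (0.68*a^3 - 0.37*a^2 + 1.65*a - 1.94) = 3.1144*a^5 + 1.1682*a^4 + 6.3189*a^3 - 2.1126*a^2 - 7.3919*a - 0.9118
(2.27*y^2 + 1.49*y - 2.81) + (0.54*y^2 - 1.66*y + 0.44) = 2.81*y^2 - 0.17*y - 2.37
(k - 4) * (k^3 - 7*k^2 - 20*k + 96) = k^4 - 11*k^3 + 8*k^2 + 176*k - 384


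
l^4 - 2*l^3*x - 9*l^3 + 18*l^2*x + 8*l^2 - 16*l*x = l*(l - 8)*(l - 1)*(l - 2*x)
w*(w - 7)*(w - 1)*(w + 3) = w^4 - 5*w^3 - 17*w^2 + 21*w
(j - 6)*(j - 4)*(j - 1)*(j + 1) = j^4 - 10*j^3 + 23*j^2 + 10*j - 24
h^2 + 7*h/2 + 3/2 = (h + 1/2)*(h + 3)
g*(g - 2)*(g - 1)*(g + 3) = g^4 - 7*g^2 + 6*g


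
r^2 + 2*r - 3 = (r - 1)*(r + 3)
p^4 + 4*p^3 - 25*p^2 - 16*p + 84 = (p - 3)*(p - 2)*(p + 2)*(p + 7)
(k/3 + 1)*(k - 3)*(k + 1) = k^3/3 + k^2/3 - 3*k - 3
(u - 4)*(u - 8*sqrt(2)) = u^2 - 8*sqrt(2)*u - 4*u + 32*sqrt(2)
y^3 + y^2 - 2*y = y*(y - 1)*(y + 2)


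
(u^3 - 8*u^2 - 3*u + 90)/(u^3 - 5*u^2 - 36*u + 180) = (u + 3)/(u + 6)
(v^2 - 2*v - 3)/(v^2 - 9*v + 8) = (v^2 - 2*v - 3)/(v^2 - 9*v + 8)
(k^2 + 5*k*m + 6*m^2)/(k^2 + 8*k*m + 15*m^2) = (k + 2*m)/(k + 5*m)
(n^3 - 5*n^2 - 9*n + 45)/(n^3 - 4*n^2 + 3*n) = (n^2 - 2*n - 15)/(n*(n - 1))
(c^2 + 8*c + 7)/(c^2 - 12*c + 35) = (c^2 + 8*c + 7)/(c^2 - 12*c + 35)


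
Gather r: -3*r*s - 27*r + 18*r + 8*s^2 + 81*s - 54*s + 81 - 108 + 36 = r*(-3*s - 9) + 8*s^2 + 27*s + 9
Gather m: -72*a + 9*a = -63*a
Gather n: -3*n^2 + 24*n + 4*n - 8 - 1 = -3*n^2 + 28*n - 9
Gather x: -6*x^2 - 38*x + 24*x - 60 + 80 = -6*x^2 - 14*x + 20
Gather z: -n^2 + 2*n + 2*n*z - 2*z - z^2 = -n^2 + 2*n - z^2 + z*(2*n - 2)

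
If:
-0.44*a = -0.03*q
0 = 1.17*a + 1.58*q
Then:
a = 0.00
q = 0.00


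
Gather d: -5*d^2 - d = -5*d^2 - d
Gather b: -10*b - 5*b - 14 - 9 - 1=-15*b - 24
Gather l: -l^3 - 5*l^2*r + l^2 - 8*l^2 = -l^3 + l^2*(-5*r - 7)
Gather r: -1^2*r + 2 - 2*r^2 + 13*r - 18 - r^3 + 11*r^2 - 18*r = -r^3 + 9*r^2 - 6*r - 16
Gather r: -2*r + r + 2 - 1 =1 - r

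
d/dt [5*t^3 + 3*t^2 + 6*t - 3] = 15*t^2 + 6*t + 6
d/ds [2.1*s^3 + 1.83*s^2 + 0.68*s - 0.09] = 6.3*s^2 + 3.66*s + 0.68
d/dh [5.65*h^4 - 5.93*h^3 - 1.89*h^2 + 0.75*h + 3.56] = 22.6*h^3 - 17.79*h^2 - 3.78*h + 0.75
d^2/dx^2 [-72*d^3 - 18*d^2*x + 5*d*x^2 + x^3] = 10*d + 6*x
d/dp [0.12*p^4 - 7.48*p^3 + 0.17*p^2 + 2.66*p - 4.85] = 0.48*p^3 - 22.44*p^2 + 0.34*p + 2.66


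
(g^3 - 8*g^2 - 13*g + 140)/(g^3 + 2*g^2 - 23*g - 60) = (g - 7)/(g + 3)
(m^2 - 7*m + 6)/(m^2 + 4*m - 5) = (m - 6)/(m + 5)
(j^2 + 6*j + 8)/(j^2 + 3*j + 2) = (j + 4)/(j + 1)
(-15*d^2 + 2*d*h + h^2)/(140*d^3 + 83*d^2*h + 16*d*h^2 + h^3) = (-3*d + h)/(28*d^2 + 11*d*h + h^2)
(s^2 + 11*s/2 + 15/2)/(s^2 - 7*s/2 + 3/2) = (2*s^2 + 11*s + 15)/(2*s^2 - 7*s + 3)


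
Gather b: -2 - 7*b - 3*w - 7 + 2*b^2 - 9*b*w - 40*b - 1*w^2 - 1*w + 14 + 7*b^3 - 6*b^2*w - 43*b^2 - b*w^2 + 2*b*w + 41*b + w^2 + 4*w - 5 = 7*b^3 + b^2*(-6*w - 41) + b*(-w^2 - 7*w - 6)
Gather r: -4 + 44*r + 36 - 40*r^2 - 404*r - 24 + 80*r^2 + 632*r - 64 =40*r^2 + 272*r - 56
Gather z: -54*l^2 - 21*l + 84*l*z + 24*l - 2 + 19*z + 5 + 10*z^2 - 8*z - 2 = -54*l^2 + 3*l + 10*z^2 + z*(84*l + 11) + 1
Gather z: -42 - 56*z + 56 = 14 - 56*z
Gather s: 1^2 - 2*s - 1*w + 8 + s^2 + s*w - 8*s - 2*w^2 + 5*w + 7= s^2 + s*(w - 10) - 2*w^2 + 4*w + 16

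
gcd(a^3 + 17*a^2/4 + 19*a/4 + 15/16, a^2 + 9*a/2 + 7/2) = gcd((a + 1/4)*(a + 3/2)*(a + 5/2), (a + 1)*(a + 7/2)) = 1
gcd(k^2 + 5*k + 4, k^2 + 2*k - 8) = k + 4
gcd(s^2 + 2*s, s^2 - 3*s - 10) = s + 2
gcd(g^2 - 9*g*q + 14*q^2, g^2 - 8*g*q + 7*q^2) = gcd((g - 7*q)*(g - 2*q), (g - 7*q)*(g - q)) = -g + 7*q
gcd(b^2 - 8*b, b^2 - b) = b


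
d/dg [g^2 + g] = 2*g + 1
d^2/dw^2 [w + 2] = 0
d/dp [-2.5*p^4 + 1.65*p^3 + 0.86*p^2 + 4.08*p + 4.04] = -10.0*p^3 + 4.95*p^2 + 1.72*p + 4.08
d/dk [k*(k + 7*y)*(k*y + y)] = y*(3*k^2 + 14*k*y + 2*k + 7*y)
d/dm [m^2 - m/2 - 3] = 2*m - 1/2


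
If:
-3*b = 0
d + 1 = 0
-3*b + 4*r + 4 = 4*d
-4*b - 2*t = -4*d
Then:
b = 0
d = -1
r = -2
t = -2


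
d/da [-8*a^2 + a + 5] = 1 - 16*a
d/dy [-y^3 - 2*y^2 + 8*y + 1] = -3*y^2 - 4*y + 8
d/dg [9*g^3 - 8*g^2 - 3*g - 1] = 27*g^2 - 16*g - 3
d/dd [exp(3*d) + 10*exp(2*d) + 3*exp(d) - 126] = (3*exp(2*d) + 20*exp(d) + 3)*exp(d)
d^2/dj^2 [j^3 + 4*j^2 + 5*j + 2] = 6*j + 8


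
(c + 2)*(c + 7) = c^2 + 9*c + 14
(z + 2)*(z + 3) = z^2 + 5*z + 6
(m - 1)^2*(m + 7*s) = m^3 + 7*m^2*s - 2*m^2 - 14*m*s + m + 7*s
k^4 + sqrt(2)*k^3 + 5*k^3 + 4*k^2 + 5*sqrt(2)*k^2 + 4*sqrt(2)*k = k*(k + 1)*(k + 4)*(k + sqrt(2))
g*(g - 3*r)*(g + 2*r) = g^3 - g^2*r - 6*g*r^2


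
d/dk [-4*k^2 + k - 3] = 1 - 8*k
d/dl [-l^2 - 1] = -2*l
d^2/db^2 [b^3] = 6*b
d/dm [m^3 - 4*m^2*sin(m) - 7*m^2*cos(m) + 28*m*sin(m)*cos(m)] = 7*m^2*sin(m) - 4*m^2*cos(m) + 3*m^2 - 8*m*sin(m) - 14*m*cos(m) + 28*m*cos(2*m) + 14*sin(2*m)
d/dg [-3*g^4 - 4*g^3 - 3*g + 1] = -12*g^3 - 12*g^2 - 3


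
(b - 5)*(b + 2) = b^2 - 3*b - 10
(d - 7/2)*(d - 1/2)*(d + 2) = d^3 - 2*d^2 - 25*d/4 + 7/2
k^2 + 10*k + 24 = (k + 4)*(k + 6)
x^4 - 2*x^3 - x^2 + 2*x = x*(x - 2)*(x - 1)*(x + 1)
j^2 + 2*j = j*(j + 2)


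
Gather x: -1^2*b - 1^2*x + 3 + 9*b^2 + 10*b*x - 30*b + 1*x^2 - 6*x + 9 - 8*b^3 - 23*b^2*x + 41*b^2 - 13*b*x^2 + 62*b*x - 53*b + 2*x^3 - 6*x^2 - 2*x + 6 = -8*b^3 + 50*b^2 - 84*b + 2*x^3 + x^2*(-13*b - 5) + x*(-23*b^2 + 72*b - 9) + 18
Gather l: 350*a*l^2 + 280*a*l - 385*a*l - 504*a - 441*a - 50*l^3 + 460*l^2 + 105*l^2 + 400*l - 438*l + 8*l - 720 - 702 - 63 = -945*a - 50*l^3 + l^2*(350*a + 565) + l*(-105*a - 30) - 1485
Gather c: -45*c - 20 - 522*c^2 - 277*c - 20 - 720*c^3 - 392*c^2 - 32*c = -720*c^3 - 914*c^2 - 354*c - 40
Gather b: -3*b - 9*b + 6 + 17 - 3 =20 - 12*b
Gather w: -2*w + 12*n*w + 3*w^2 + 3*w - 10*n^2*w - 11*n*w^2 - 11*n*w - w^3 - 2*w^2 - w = -w^3 + w^2*(1 - 11*n) + w*(-10*n^2 + n)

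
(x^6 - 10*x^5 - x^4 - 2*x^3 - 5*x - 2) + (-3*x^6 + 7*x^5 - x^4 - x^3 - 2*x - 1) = -2*x^6 - 3*x^5 - 2*x^4 - 3*x^3 - 7*x - 3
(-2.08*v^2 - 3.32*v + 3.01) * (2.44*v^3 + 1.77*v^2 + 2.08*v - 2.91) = -5.0752*v^5 - 11.7824*v^4 - 2.8584*v^3 + 4.4749*v^2 + 15.922*v - 8.7591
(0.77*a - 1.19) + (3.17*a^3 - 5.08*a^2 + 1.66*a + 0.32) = 3.17*a^3 - 5.08*a^2 + 2.43*a - 0.87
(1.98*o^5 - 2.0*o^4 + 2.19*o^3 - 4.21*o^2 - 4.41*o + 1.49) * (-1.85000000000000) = -3.663*o^5 + 3.7*o^4 - 4.0515*o^3 + 7.7885*o^2 + 8.1585*o - 2.7565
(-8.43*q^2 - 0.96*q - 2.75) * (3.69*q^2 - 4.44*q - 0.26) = -31.1067*q^4 + 33.8868*q^3 - 3.6933*q^2 + 12.4596*q + 0.715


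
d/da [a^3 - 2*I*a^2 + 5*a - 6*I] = 3*a^2 - 4*I*a + 5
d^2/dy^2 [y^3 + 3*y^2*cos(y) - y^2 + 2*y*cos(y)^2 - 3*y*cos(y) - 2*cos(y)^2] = -3*y^2*cos(y) - 12*y*sin(y) + 3*y*cos(y) - 4*y*cos(2*y) + 6*y + 6*sqrt(2)*sin(y + pi/4) + 4*sqrt(2)*cos(2*y + pi/4) - 2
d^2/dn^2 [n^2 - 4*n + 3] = 2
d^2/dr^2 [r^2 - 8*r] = 2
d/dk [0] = 0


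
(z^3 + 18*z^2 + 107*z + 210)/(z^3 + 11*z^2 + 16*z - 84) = (z + 5)/(z - 2)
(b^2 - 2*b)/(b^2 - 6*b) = (b - 2)/(b - 6)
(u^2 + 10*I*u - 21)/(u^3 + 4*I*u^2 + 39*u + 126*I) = 1/(u - 6*I)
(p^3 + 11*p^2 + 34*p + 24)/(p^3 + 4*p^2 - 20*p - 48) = (p^2 + 5*p + 4)/(p^2 - 2*p - 8)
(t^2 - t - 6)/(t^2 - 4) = (t - 3)/(t - 2)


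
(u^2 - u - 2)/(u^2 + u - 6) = (u + 1)/(u + 3)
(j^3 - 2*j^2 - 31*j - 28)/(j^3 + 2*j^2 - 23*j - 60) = (j^2 - 6*j - 7)/(j^2 - 2*j - 15)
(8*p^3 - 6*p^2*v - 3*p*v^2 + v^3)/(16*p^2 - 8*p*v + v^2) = (2*p^2 - p*v - v^2)/(4*p - v)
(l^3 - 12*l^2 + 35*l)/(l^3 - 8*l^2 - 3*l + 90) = l*(l - 7)/(l^2 - 3*l - 18)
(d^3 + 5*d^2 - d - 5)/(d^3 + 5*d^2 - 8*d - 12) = (d^2 + 4*d - 5)/(d^2 + 4*d - 12)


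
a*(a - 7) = a^2 - 7*a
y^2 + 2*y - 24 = (y - 4)*(y + 6)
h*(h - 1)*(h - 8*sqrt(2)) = h^3 - 8*sqrt(2)*h^2 - h^2 + 8*sqrt(2)*h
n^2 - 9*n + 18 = (n - 6)*(n - 3)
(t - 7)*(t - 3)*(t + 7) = t^3 - 3*t^2 - 49*t + 147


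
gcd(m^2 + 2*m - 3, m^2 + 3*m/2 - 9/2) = m + 3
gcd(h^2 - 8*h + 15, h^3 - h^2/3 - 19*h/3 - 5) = h - 3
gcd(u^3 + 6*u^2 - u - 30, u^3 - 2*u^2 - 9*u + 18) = u^2 + u - 6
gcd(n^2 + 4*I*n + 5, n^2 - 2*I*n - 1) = n - I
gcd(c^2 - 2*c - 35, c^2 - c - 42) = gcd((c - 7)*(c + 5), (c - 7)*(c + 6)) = c - 7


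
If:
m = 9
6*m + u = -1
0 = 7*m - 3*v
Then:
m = 9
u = -55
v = 21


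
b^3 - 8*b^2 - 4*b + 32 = (b - 8)*(b - 2)*(b + 2)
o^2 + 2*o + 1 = (o + 1)^2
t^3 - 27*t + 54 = (t - 3)^2*(t + 6)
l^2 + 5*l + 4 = (l + 1)*(l + 4)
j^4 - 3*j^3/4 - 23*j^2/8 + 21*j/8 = j*(j - 3/2)*(j - 1)*(j + 7/4)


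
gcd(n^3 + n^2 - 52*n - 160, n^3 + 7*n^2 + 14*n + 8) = n + 4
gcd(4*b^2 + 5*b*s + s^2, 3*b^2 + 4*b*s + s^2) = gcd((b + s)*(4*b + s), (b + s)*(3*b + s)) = b + s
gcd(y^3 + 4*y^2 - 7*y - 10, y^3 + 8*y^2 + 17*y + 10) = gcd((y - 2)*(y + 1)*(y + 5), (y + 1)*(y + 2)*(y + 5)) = y^2 + 6*y + 5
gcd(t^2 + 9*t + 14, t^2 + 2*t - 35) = t + 7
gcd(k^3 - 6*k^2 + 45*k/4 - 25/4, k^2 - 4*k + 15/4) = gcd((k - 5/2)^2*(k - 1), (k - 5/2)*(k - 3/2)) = k - 5/2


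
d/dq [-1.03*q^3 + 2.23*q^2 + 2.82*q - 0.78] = -3.09*q^2 + 4.46*q + 2.82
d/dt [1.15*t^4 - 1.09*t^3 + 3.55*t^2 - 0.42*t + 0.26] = 4.6*t^3 - 3.27*t^2 + 7.1*t - 0.42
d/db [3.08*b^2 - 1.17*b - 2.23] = 6.16*b - 1.17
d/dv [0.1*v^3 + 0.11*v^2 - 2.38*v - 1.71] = 0.3*v^2 + 0.22*v - 2.38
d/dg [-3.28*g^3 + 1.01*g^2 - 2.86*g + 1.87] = -9.84*g^2 + 2.02*g - 2.86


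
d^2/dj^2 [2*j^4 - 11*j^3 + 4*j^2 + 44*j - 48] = 24*j^2 - 66*j + 8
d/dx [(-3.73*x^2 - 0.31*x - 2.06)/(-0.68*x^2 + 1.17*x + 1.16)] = (-4.5749*x^2 - 11.4552*x + 2.0506)/(0.4624*x^4 - 1.5912*x^3 - 0.2087*x^2 + 2.7144*x + 1.3456)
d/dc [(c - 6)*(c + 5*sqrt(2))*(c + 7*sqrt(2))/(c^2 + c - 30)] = (c^4 + 2*c^3 - 166*c^2 + 84*sqrt(2)*c^2 - 720*sqrt(2)*c + 1200*c - 1680 + 2160*sqrt(2))/(c^4 + 2*c^3 - 59*c^2 - 60*c + 900)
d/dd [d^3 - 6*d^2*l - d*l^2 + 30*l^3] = 3*d^2 - 12*d*l - l^2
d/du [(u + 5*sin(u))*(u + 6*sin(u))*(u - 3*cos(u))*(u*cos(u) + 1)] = -(u + 5*sin(u))*(u + 6*sin(u))*(u - 3*cos(u))*(u*sin(u) - cos(u)) + (u + 5*sin(u))*(u + 6*sin(u))*(u*cos(u) + 1)*(3*sin(u) + 1) + (u + 5*sin(u))*(u - 3*cos(u))*(u*cos(u) + 1)*(6*cos(u) + 1) + (u + 6*sin(u))*(u - 3*cos(u))*(u*cos(u) + 1)*(5*cos(u) + 1)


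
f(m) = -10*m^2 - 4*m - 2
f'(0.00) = -4.00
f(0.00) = -2.00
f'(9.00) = -184.00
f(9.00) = -848.00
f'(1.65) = -37.00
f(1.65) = -35.82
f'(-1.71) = 30.20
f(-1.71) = -24.40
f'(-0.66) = 9.20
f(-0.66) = -3.72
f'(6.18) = -127.60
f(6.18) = -408.64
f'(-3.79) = 71.80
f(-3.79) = -130.48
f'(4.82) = -100.40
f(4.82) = -253.60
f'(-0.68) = 9.60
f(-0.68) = -3.90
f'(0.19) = -7.80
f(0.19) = -3.12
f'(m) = -20*m - 4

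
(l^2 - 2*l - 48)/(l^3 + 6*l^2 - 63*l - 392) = (l + 6)/(l^2 + 14*l + 49)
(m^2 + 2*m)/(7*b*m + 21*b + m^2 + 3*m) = m*(m + 2)/(7*b*m + 21*b + m^2 + 3*m)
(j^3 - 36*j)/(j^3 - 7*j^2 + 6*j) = (j + 6)/(j - 1)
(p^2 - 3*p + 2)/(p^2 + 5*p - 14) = (p - 1)/(p + 7)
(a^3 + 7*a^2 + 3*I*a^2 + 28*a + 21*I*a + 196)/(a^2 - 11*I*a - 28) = (a^2 + 7*a*(1 + I) + 49*I)/(a - 7*I)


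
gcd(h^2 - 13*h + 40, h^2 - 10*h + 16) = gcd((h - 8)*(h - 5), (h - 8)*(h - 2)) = h - 8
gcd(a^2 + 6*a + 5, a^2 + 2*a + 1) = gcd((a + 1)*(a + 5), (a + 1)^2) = a + 1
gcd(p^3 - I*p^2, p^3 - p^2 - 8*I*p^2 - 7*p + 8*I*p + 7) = p - I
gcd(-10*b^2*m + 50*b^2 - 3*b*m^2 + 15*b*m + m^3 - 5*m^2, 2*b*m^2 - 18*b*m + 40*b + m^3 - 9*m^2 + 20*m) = 2*b*m - 10*b + m^2 - 5*m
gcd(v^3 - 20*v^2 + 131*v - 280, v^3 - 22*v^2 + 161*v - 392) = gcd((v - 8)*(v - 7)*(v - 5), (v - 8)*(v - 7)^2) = v^2 - 15*v + 56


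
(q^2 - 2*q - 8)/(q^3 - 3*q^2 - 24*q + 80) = (q + 2)/(q^2 + q - 20)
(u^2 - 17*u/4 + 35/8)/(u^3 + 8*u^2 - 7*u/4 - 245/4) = (4*u - 7)/(2*(2*u^2 + 21*u + 49))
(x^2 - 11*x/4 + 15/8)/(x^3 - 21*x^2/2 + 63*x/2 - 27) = (x - 5/4)/(x^2 - 9*x + 18)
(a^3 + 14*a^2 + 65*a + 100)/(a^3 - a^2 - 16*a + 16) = (a^2 + 10*a + 25)/(a^2 - 5*a + 4)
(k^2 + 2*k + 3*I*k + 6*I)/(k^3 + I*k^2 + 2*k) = (k^2 + k*(2 + 3*I) + 6*I)/(k*(k^2 + I*k + 2))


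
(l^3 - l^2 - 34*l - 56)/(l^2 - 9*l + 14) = (l^2 + 6*l + 8)/(l - 2)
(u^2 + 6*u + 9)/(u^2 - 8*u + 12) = (u^2 + 6*u + 9)/(u^2 - 8*u + 12)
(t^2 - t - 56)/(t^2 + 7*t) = (t - 8)/t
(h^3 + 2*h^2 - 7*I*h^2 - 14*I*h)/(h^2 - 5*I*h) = (h^2 + h*(2 - 7*I) - 14*I)/(h - 5*I)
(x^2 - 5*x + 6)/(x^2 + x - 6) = (x - 3)/(x + 3)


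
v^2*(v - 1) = v^3 - v^2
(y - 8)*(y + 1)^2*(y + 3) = y^4 - 3*y^3 - 33*y^2 - 53*y - 24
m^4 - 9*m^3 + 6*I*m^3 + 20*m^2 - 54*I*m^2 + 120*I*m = m*(m - 5)*(m - 4)*(m + 6*I)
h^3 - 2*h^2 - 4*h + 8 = (h - 2)^2*(h + 2)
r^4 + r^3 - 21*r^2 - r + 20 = (r - 4)*(r - 1)*(r + 1)*(r + 5)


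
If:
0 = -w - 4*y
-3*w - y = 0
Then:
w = 0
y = 0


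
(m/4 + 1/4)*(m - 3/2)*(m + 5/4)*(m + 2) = m^4/4 + 11*m^3/16 - 5*m^2/32 - 49*m/32 - 15/16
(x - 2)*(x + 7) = x^2 + 5*x - 14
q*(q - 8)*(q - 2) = q^3 - 10*q^2 + 16*q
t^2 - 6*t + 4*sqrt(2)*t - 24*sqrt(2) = (t - 6)*(t + 4*sqrt(2))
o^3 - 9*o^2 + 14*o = o*(o - 7)*(o - 2)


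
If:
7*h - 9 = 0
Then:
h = 9/7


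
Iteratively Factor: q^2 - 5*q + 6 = (q - 2)*(q - 3)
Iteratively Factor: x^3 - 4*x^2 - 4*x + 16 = (x - 2)*(x^2 - 2*x - 8) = (x - 2)*(x + 2)*(x - 4)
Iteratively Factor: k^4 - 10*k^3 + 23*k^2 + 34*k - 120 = (k - 5)*(k^3 - 5*k^2 - 2*k + 24) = (k - 5)*(k - 3)*(k^2 - 2*k - 8) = (k - 5)*(k - 4)*(k - 3)*(k + 2)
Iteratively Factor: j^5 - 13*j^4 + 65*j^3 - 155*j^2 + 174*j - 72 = (j - 3)*(j^4 - 10*j^3 + 35*j^2 - 50*j + 24) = (j - 3)*(j - 1)*(j^3 - 9*j^2 + 26*j - 24) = (j - 4)*(j - 3)*(j - 1)*(j^2 - 5*j + 6) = (j - 4)*(j - 3)^2*(j - 1)*(j - 2)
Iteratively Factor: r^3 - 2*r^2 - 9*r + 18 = (r - 2)*(r^2 - 9) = (r - 2)*(r + 3)*(r - 3)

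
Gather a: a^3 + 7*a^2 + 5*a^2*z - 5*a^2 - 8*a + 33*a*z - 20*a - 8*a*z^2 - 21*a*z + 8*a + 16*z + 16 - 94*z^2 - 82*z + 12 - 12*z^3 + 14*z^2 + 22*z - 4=a^3 + a^2*(5*z + 2) + a*(-8*z^2 + 12*z - 20) - 12*z^3 - 80*z^2 - 44*z + 24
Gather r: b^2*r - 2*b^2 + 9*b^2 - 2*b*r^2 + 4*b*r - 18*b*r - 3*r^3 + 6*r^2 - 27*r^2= 7*b^2 - 3*r^3 + r^2*(-2*b - 21) + r*(b^2 - 14*b)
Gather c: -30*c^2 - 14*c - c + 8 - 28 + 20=-30*c^2 - 15*c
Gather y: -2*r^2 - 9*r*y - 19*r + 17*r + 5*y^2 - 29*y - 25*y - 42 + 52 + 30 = -2*r^2 - 2*r + 5*y^2 + y*(-9*r - 54) + 40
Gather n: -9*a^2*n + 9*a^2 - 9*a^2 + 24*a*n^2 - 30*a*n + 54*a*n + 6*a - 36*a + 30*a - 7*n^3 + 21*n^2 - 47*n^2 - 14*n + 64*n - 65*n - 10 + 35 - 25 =-7*n^3 + n^2*(24*a - 26) + n*(-9*a^2 + 24*a - 15)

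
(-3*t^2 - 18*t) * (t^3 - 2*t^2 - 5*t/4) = -3*t^5 - 12*t^4 + 159*t^3/4 + 45*t^2/2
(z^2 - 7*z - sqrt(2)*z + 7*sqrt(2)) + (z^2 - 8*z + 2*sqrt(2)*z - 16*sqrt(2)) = 2*z^2 - 15*z + sqrt(2)*z - 9*sqrt(2)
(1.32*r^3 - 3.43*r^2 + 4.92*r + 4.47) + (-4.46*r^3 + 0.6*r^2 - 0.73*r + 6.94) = -3.14*r^3 - 2.83*r^2 + 4.19*r + 11.41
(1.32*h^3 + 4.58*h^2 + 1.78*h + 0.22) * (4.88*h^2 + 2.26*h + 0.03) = 6.4416*h^5 + 25.3336*h^4 + 19.0768*h^3 + 5.2338*h^2 + 0.5506*h + 0.0066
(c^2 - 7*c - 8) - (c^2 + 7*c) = -14*c - 8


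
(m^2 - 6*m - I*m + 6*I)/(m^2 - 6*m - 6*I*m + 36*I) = (m - I)/(m - 6*I)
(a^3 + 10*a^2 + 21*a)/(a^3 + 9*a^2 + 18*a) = (a + 7)/(a + 6)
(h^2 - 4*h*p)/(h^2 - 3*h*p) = (h - 4*p)/(h - 3*p)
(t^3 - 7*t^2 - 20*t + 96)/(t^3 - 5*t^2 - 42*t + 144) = (t + 4)/(t + 6)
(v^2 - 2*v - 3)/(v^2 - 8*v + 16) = (v^2 - 2*v - 3)/(v^2 - 8*v + 16)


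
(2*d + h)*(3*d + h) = 6*d^2 + 5*d*h + h^2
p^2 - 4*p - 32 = (p - 8)*(p + 4)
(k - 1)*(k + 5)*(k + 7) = k^3 + 11*k^2 + 23*k - 35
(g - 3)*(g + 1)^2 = g^3 - g^2 - 5*g - 3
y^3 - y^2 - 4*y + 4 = (y - 2)*(y - 1)*(y + 2)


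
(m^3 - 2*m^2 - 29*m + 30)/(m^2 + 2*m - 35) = (m^3 - 2*m^2 - 29*m + 30)/(m^2 + 2*m - 35)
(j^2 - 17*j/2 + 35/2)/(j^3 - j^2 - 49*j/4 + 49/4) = 2*(j - 5)/(2*j^2 + 5*j - 7)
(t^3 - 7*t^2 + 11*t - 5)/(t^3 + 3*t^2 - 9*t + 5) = (t - 5)/(t + 5)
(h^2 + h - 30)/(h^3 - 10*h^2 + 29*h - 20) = (h + 6)/(h^2 - 5*h + 4)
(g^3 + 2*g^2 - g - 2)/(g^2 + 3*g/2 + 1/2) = 2*(g^2 + g - 2)/(2*g + 1)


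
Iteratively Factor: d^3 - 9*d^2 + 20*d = (d)*(d^2 - 9*d + 20) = d*(d - 4)*(d - 5)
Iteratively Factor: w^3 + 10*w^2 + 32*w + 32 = (w + 2)*(w^2 + 8*w + 16) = (w + 2)*(w + 4)*(w + 4)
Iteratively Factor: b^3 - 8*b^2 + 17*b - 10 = (b - 1)*(b^2 - 7*b + 10) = (b - 2)*(b - 1)*(b - 5)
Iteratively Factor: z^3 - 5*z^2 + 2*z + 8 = (z + 1)*(z^2 - 6*z + 8) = (z - 4)*(z + 1)*(z - 2)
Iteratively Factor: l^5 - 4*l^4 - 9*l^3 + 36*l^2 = (l - 4)*(l^4 - 9*l^2) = (l - 4)*(l + 3)*(l^3 - 3*l^2) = l*(l - 4)*(l + 3)*(l^2 - 3*l) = l^2*(l - 4)*(l + 3)*(l - 3)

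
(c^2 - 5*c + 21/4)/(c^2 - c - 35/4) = (2*c - 3)/(2*c + 5)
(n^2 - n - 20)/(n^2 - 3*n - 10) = (n + 4)/(n + 2)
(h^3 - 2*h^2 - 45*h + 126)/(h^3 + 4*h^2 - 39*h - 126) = (h - 3)/(h + 3)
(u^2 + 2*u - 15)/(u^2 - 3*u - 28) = (-u^2 - 2*u + 15)/(-u^2 + 3*u + 28)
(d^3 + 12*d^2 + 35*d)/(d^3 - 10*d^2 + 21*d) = (d^2 + 12*d + 35)/(d^2 - 10*d + 21)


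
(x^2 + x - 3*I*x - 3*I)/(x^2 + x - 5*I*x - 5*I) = (x - 3*I)/(x - 5*I)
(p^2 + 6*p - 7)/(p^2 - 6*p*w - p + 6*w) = (p + 7)/(p - 6*w)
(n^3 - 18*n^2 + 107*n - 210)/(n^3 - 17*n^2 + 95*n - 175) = (n - 6)/(n - 5)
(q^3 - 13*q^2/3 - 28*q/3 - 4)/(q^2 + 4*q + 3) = (q^2 - 16*q/3 - 4)/(q + 3)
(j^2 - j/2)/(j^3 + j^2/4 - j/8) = 4*(2*j - 1)/(8*j^2 + 2*j - 1)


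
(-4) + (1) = -3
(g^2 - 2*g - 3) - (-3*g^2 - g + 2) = 4*g^2 - g - 5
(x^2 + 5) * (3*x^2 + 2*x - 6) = 3*x^4 + 2*x^3 + 9*x^2 + 10*x - 30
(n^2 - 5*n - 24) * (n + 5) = n^3 - 49*n - 120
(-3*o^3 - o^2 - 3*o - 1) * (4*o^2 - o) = -12*o^5 - o^4 - 11*o^3 - o^2 + o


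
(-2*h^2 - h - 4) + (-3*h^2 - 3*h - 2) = -5*h^2 - 4*h - 6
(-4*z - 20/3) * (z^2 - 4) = -4*z^3 - 20*z^2/3 + 16*z + 80/3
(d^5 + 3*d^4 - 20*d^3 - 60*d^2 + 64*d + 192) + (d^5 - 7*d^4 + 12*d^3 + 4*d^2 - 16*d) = 2*d^5 - 4*d^4 - 8*d^3 - 56*d^2 + 48*d + 192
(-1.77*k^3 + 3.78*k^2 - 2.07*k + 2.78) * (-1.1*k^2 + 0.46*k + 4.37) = 1.947*k^5 - 4.9722*k^4 - 3.7191*k^3 + 12.5084*k^2 - 7.7671*k + 12.1486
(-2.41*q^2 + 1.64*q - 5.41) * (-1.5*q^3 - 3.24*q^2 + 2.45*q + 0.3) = 3.615*q^5 + 5.3484*q^4 - 3.1031*q^3 + 20.8234*q^2 - 12.7625*q - 1.623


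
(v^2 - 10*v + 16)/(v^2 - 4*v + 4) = (v - 8)/(v - 2)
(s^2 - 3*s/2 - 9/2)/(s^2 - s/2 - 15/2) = (2*s + 3)/(2*s + 5)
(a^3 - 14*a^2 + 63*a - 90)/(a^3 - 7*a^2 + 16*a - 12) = (a^2 - 11*a + 30)/(a^2 - 4*a + 4)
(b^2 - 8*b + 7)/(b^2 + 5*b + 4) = (b^2 - 8*b + 7)/(b^2 + 5*b + 4)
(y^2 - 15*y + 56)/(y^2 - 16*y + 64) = (y - 7)/(y - 8)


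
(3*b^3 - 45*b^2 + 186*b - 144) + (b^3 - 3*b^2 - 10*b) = 4*b^3 - 48*b^2 + 176*b - 144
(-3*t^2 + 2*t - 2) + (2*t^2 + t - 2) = -t^2 + 3*t - 4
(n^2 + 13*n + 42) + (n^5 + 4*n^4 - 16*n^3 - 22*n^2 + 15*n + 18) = n^5 + 4*n^4 - 16*n^3 - 21*n^2 + 28*n + 60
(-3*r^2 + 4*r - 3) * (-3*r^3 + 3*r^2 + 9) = 9*r^5 - 21*r^4 + 21*r^3 - 36*r^2 + 36*r - 27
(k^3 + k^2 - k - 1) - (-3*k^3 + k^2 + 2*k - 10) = 4*k^3 - 3*k + 9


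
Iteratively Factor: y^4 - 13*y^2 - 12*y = (y)*(y^3 - 13*y - 12) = y*(y + 1)*(y^2 - y - 12) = y*(y + 1)*(y + 3)*(y - 4)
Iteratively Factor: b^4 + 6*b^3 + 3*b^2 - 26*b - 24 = (b + 1)*(b^3 + 5*b^2 - 2*b - 24) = (b - 2)*(b + 1)*(b^2 + 7*b + 12) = (b - 2)*(b + 1)*(b + 4)*(b + 3)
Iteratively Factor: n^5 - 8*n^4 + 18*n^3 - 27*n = (n - 3)*(n^4 - 5*n^3 + 3*n^2 + 9*n) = (n - 3)*(n + 1)*(n^3 - 6*n^2 + 9*n) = (n - 3)^2*(n + 1)*(n^2 - 3*n) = n*(n - 3)^2*(n + 1)*(n - 3)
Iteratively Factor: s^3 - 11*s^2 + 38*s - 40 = (s - 5)*(s^2 - 6*s + 8) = (s - 5)*(s - 4)*(s - 2)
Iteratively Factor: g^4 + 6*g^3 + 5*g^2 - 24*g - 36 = (g - 2)*(g^3 + 8*g^2 + 21*g + 18) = (g - 2)*(g + 3)*(g^2 + 5*g + 6) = (g - 2)*(g + 3)^2*(g + 2)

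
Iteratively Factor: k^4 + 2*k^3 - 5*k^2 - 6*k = (k + 3)*(k^3 - k^2 - 2*k) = k*(k + 3)*(k^2 - k - 2) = k*(k - 2)*(k + 3)*(k + 1)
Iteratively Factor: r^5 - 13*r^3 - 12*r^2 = (r + 1)*(r^4 - r^3 - 12*r^2) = r*(r + 1)*(r^3 - r^2 - 12*r) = r^2*(r + 1)*(r^2 - r - 12) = r^2*(r + 1)*(r + 3)*(r - 4)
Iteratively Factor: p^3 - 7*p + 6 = (p - 2)*(p^2 + 2*p - 3) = (p - 2)*(p + 3)*(p - 1)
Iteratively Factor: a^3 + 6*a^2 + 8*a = (a + 4)*(a^2 + 2*a) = a*(a + 4)*(a + 2)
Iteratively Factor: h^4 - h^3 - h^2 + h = (h - 1)*(h^3 - h) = (h - 1)^2*(h^2 + h) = (h - 1)^2*(h + 1)*(h)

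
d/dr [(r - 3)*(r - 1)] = 2*r - 4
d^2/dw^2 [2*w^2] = 4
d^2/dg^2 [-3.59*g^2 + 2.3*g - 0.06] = -7.18000000000000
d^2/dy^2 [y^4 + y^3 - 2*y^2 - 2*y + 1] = 12*y^2 + 6*y - 4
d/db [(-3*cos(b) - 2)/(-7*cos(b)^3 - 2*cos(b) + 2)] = 4*(82*sin(b) + 42*sin(2*b) + 42*sin(3*b) + 21*sin(4*b))/(-29*cos(b) - 7*cos(3*b) + 8)^2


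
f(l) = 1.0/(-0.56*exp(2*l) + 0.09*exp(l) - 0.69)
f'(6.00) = 0.00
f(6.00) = 0.00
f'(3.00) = 0.01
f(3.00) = 0.00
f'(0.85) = 0.47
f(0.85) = -0.28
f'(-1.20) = 0.15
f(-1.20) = -1.40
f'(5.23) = 0.00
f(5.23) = -0.00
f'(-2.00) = 0.02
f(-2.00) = -1.45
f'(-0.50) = 0.50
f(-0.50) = -1.19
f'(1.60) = 0.14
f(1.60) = -0.07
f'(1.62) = 0.13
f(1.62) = -0.07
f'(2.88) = 0.01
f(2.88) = -0.01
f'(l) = 1.0*(1.12*exp(2*l) - 0.09*exp(l))/(-0.56*exp(2*l) + 0.09*exp(l) - 0.69)^2 = (1.12*exp(l) - 0.09)*exp(l)/(0.56*exp(2*l) - 0.09*exp(l) + 0.69)^2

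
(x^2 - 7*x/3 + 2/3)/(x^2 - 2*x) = (x - 1/3)/x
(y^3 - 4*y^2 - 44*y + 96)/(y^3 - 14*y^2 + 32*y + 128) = (y^2 + 4*y - 12)/(y^2 - 6*y - 16)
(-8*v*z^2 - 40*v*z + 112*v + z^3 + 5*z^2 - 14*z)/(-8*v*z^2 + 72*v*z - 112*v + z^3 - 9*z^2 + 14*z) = (z + 7)/(z - 7)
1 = 1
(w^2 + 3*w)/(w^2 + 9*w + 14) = w*(w + 3)/(w^2 + 9*w + 14)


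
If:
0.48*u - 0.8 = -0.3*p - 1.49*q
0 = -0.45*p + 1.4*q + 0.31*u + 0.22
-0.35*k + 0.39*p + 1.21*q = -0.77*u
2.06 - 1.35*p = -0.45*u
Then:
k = 2.03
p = 1.40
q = 0.38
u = -0.38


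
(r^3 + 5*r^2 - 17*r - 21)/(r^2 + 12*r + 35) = (r^2 - 2*r - 3)/(r + 5)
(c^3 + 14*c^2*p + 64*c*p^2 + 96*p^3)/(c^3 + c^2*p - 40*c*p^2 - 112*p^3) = (-c - 6*p)/(-c + 7*p)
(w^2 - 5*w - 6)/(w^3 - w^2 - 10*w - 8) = (w - 6)/(w^2 - 2*w - 8)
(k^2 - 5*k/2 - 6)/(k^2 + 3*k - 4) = (k^2 - 5*k/2 - 6)/(k^2 + 3*k - 4)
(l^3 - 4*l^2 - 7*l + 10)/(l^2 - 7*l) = (l^3 - 4*l^2 - 7*l + 10)/(l*(l - 7))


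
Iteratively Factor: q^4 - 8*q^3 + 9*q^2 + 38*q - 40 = (q + 2)*(q^3 - 10*q^2 + 29*q - 20) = (q - 5)*(q + 2)*(q^2 - 5*q + 4) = (q - 5)*(q - 4)*(q + 2)*(q - 1)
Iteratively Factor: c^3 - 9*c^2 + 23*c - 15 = (c - 5)*(c^2 - 4*c + 3) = (c - 5)*(c - 1)*(c - 3)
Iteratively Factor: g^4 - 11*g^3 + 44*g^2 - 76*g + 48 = (g - 2)*(g^3 - 9*g^2 + 26*g - 24) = (g - 2)^2*(g^2 - 7*g + 12) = (g - 3)*(g - 2)^2*(g - 4)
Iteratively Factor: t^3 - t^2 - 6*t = (t - 3)*(t^2 + 2*t) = (t - 3)*(t + 2)*(t)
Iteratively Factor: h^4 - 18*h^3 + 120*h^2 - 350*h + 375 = (h - 5)*(h^3 - 13*h^2 + 55*h - 75) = (h - 5)^2*(h^2 - 8*h + 15) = (h - 5)^3*(h - 3)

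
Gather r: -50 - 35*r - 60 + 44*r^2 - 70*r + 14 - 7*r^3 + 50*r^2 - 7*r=-7*r^3 + 94*r^2 - 112*r - 96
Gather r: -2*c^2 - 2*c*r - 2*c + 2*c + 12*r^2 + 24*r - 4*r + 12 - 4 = -2*c^2 + 12*r^2 + r*(20 - 2*c) + 8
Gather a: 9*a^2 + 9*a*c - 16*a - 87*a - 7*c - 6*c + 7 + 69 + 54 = 9*a^2 + a*(9*c - 103) - 13*c + 130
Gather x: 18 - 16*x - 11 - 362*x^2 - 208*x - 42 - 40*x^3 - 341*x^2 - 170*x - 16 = -40*x^3 - 703*x^2 - 394*x - 51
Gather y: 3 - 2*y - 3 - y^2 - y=-y^2 - 3*y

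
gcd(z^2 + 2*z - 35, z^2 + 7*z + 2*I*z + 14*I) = z + 7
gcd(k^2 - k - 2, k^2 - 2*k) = k - 2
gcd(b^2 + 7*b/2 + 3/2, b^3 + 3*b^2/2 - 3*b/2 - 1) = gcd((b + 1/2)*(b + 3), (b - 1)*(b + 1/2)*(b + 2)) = b + 1/2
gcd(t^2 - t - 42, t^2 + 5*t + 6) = 1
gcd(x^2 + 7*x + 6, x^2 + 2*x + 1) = x + 1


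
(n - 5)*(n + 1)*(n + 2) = n^3 - 2*n^2 - 13*n - 10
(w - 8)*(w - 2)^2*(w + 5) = w^4 - 7*w^3 - 24*w^2 + 148*w - 160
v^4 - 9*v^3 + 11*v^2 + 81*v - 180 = (v - 5)*(v - 4)*(v - 3)*(v + 3)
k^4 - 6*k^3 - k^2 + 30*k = k*(k - 5)*(k - 3)*(k + 2)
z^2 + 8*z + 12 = (z + 2)*(z + 6)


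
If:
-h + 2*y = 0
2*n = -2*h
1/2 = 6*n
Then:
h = -1/12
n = 1/12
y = -1/24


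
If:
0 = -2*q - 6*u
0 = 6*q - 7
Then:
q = 7/6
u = -7/18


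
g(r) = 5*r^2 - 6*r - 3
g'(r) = 10*r - 6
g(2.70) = 17.25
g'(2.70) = 21.00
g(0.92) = -4.29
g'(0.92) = 3.20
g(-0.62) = 2.64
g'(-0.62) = -12.20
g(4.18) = 59.28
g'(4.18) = 35.80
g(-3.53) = 80.48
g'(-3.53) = -41.30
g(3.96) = 51.65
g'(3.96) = 33.60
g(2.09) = 6.30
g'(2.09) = 14.90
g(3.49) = 36.96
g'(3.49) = 28.90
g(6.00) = 141.00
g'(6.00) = 54.00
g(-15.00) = 1212.00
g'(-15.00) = -156.00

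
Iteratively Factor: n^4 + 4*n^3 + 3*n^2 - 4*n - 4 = (n - 1)*(n^3 + 5*n^2 + 8*n + 4) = (n - 1)*(n + 1)*(n^2 + 4*n + 4) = (n - 1)*(n + 1)*(n + 2)*(n + 2)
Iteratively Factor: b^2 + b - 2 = (b - 1)*(b + 2)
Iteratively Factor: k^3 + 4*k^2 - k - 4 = (k - 1)*(k^2 + 5*k + 4) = (k - 1)*(k + 4)*(k + 1)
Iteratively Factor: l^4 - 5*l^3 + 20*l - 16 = (l + 2)*(l^3 - 7*l^2 + 14*l - 8) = (l - 2)*(l + 2)*(l^2 - 5*l + 4) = (l - 4)*(l - 2)*(l + 2)*(l - 1)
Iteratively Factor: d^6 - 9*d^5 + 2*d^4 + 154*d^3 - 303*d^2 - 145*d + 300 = (d + 4)*(d^5 - 13*d^4 + 54*d^3 - 62*d^2 - 55*d + 75) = (d - 1)*(d + 4)*(d^4 - 12*d^3 + 42*d^2 - 20*d - 75) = (d - 1)*(d + 1)*(d + 4)*(d^3 - 13*d^2 + 55*d - 75) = (d - 5)*(d - 1)*(d + 1)*(d + 4)*(d^2 - 8*d + 15) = (d - 5)^2*(d - 1)*(d + 1)*(d + 4)*(d - 3)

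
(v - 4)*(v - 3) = v^2 - 7*v + 12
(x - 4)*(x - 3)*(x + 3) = x^3 - 4*x^2 - 9*x + 36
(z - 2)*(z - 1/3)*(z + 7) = z^3 + 14*z^2/3 - 47*z/3 + 14/3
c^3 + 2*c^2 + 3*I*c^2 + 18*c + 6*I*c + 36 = (c + 2)*(c - 3*I)*(c + 6*I)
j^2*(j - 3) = j^3 - 3*j^2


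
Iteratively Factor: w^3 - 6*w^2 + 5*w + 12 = (w - 3)*(w^2 - 3*w - 4) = (w - 3)*(w + 1)*(w - 4)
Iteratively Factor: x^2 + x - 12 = (x + 4)*(x - 3)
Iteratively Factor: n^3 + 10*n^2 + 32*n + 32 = (n + 4)*(n^2 + 6*n + 8) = (n + 2)*(n + 4)*(n + 4)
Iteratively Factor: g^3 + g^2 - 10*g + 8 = (g - 1)*(g^2 + 2*g - 8) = (g - 2)*(g - 1)*(g + 4)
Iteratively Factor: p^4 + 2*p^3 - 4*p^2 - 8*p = (p - 2)*(p^3 + 4*p^2 + 4*p) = (p - 2)*(p + 2)*(p^2 + 2*p) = p*(p - 2)*(p + 2)*(p + 2)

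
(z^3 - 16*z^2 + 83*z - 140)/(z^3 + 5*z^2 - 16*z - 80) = (z^2 - 12*z + 35)/(z^2 + 9*z + 20)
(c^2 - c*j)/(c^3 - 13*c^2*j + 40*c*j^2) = (c - j)/(c^2 - 13*c*j + 40*j^2)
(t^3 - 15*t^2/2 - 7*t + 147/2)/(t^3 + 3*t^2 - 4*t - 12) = (2*t^2 - 21*t + 49)/(2*(t^2 - 4))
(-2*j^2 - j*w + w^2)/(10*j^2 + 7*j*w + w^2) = (-2*j^2 - j*w + w^2)/(10*j^2 + 7*j*w + w^2)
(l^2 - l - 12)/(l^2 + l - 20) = (l + 3)/(l + 5)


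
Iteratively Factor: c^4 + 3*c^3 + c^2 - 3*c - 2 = (c + 2)*(c^3 + c^2 - c - 1) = (c + 1)*(c + 2)*(c^2 - 1) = (c + 1)^2*(c + 2)*(c - 1)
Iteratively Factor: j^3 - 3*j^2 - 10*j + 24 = (j + 3)*(j^2 - 6*j + 8) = (j - 2)*(j + 3)*(j - 4)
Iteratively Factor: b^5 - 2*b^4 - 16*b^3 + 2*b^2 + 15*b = (b + 3)*(b^4 - 5*b^3 - b^2 + 5*b) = (b - 1)*(b + 3)*(b^3 - 4*b^2 - 5*b) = b*(b - 1)*(b + 3)*(b^2 - 4*b - 5) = b*(b - 1)*(b + 1)*(b + 3)*(b - 5)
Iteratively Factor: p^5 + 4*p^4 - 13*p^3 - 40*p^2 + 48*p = (p + 4)*(p^4 - 13*p^2 + 12*p) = (p - 3)*(p + 4)*(p^3 + 3*p^2 - 4*p) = (p - 3)*(p + 4)^2*(p^2 - p) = p*(p - 3)*(p + 4)^2*(p - 1)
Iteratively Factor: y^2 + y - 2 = (y - 1)*(y + 2)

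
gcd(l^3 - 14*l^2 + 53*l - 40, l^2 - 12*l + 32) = l - 8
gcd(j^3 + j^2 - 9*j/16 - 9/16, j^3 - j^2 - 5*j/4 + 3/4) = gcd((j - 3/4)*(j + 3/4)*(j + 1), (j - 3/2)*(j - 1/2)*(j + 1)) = j + 1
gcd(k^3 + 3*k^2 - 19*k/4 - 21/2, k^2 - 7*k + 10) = k - 2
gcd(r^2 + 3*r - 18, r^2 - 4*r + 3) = r - 3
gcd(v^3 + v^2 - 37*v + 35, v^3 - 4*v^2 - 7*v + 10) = v^2 - 6*v + 5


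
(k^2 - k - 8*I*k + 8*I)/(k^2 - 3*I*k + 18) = (k^2 - k - 8*I*k + 8*I)/(k^2 - 3*I*k + 18)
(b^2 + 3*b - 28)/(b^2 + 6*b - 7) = (b - 4)/(b - 1)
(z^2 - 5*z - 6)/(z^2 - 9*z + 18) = (z + 1)/(z - 3)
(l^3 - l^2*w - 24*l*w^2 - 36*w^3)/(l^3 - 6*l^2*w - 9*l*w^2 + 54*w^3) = (-l - 2*w)/(-l + 3*w)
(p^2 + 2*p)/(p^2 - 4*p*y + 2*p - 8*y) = p/(p - 4*y)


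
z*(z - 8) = z^2 - 8*z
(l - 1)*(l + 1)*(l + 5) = l^3 + 5*l^2 - l - 5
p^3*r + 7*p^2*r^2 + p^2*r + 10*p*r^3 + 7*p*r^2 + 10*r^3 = (p + 2*r)*(p + 5*r)*(p*r + r)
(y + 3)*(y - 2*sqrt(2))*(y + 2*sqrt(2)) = y^3 + 3*y^2 - 8*y - 24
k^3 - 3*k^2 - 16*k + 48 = (k - 4)*(k - 3)*(k + 4)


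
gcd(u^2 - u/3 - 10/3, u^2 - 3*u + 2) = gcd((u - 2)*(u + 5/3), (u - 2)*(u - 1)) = u - 2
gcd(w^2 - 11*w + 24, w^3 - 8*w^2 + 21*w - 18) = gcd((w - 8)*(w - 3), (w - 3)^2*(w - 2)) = w - 3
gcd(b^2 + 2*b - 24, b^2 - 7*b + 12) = b - 4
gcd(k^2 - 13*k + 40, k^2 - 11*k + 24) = k - 8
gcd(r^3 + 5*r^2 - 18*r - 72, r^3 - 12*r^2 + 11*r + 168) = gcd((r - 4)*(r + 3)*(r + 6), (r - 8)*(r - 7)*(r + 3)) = r + 3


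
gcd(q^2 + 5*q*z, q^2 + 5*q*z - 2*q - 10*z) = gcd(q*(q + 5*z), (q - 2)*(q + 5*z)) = q + 5*z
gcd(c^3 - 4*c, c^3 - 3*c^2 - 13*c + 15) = 1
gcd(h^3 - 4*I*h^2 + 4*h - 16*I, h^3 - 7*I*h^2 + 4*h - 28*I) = h^2 + 4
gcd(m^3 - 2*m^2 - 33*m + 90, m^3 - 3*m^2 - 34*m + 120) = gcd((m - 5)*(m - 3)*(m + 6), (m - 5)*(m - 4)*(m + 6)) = m^2 + m - 30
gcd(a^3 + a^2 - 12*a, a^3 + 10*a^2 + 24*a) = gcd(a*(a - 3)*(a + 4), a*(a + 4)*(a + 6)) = a^2 + 4*a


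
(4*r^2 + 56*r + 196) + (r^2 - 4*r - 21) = 5*r^2 + 52*r + 175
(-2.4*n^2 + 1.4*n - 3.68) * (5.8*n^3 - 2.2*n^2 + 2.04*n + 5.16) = -13.92*n^5 + 13.4*n^4 - 29.32*n^3 - 1.432*n^2 - 0.283200000000001*n - 18.9888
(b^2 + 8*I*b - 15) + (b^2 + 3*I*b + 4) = 2*b^2 + 11*I*b - 11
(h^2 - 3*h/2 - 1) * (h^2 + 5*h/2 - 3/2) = h^4 + h^3 - 25*h^2/4 - h/4 + 3/2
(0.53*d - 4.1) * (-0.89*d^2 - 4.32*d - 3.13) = -0.4717*d^3 + 1.3594*d^2 + 16.0531*d + 12.833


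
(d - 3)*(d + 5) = d^2 + 2*d - 15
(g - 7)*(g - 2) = g^2 - 9*g + 14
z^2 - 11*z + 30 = (z - 6)*(z - 5)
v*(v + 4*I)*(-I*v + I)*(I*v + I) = v^4 + 4*I*v^3 - v^2 - 4*I*v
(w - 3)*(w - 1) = w^2 - 4*w + 3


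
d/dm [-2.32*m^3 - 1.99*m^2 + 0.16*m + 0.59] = -6.96*m^2 - 3.98*m + 0.16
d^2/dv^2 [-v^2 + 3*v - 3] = -2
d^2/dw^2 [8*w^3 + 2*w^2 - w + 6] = 48*w + 4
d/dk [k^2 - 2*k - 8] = 2*k - 2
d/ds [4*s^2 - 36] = 8*s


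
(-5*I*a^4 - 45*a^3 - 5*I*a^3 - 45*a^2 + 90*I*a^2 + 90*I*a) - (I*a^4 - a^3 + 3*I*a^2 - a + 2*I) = -6*I*a^4 - 44*a^3 - 5*I*a^3 - 45*a^2 + 87*I*a^2 + a + 90*I*a - 2*I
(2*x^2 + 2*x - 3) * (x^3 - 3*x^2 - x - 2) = 2*x^5 - 4*x^4 - 11*x^3 + 3*x^2 - x + 6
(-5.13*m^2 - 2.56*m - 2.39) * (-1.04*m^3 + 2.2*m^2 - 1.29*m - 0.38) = 5.3352*m^5 - 8.6236*m^4 + 3.4713*m^3 - 0.00620000000000087*m^2 + 4.0559*m + 0.9082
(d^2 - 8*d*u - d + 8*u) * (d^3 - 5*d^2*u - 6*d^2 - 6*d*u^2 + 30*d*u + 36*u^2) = d^5 - 13*d^4*u - 7*d^4 + 34*d^3*u^2 + 91*d^3*u + 6*d^3 + 48*d^2*u^3 - 238*d^2*u^2 - 78*d^2*u - 336*d*u^3 + 204*d*u^2 + 288*u^3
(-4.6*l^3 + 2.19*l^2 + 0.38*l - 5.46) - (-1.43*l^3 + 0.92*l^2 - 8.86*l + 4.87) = -3.17*l^3 + 1.27*l^2 + 9.24*l - 10.33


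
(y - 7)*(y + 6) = y^2 - y - 42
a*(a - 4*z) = a^2 - 4*a*z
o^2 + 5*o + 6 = (o + 2)*(o + 3)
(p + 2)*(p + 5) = p^2 + 7*p + 10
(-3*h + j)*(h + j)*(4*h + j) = -12*h^3 - 11*h^2*j + 2*h*j^2 + j^3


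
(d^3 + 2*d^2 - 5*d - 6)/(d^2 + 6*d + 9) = (d^2 - d - 2)/(d + 3)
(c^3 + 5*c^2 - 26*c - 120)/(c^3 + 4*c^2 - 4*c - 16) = (c^2 + c - 30)/(c^2 - 4)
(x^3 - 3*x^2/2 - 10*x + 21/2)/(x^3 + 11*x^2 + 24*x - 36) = (2*x^2 - x - 21)/(2*(x^2 + 12*x + 36))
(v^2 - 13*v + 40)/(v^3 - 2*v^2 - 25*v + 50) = (v - 8)/(v^2 + 3*v - 10)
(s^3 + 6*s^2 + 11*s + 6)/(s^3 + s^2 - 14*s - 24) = (s + 1)/(s - 4)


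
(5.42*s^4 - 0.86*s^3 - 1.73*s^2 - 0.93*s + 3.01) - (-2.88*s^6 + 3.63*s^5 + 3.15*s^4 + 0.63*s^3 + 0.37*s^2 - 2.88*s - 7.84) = 2.88*s^6 - 3.63*s^5 + 2.27*s^4 - 1.49*s^3 - 2.1*s^2 + 1.95*s + 10.85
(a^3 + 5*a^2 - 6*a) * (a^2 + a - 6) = a^5 + 6*a^4 - 7*a^3 - 36*a^2 + 36*a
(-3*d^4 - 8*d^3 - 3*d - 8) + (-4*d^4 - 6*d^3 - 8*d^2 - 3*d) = -7*d^4 - 14*d^3 - 8*d^2 - 6*d - 8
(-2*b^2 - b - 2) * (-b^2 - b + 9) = 2*b^4 + 3*b^3 - 15*b^2 - 7*b - 18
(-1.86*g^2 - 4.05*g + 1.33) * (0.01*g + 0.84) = -0.0186*g^3 - 1.6029*g^2 - 3.3887*g + 1.1172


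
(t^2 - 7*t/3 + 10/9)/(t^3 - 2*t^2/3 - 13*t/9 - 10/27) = 3*(3*t - 2)/(9*t^2 + 9*t + 2)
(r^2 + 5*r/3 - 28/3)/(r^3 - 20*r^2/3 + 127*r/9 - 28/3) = 3*(r + 4)/(3*r^2 - 13*r + 12)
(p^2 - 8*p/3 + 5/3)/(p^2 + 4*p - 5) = (p - 5/3)/(p + 5)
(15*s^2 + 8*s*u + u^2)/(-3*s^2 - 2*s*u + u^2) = (-15*s^2 - 8*s*u - u^2)/(3*s^2 + 2*s*u - u^2)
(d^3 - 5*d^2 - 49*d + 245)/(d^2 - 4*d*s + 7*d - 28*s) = (-d^2 + 12*d - 35)/(-d + 4*s)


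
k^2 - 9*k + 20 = (k - 5)*(k - 4)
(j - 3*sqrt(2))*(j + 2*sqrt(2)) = j^2 - sqrt(2)*j - 12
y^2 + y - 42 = (y - 6)*(y + 7)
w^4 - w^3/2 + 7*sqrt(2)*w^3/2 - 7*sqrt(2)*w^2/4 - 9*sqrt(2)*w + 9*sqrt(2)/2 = (w - 1/2)*(w - sqrt(2))*(w + 3*sqrt(2)/2)*(w + 3*sqrt(2))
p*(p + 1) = p^2 + p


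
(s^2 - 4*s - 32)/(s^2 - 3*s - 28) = (s - 8)/(s - 7)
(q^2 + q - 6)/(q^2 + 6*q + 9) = (q - 2)/(q + 3)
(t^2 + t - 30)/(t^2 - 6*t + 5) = (t + 6)/(t - 1)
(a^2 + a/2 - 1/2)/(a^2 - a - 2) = (a - 1/2)/(a - 2)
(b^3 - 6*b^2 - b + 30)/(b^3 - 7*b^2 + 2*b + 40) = (b - 3)/(b - 4)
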